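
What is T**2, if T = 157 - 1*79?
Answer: 6084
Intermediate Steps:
T = 78 (T = 157 - 79 = 78)
T**2 = 78**2 = 6084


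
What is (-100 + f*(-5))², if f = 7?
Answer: 18225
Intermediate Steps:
(-100 + f*(-5))² = (-100 + 7*(-5))² = (-100 - 35)² = (-135)² = 18225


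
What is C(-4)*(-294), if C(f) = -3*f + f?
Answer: -2352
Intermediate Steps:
C(f) = -2*f
C(-4)*(-294) = -2*(-4)*(-294) = 8*(-294) = -2352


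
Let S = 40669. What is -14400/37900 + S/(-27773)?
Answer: -19412863/10525967 ≈ -1.8443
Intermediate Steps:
-14400/37900 + S/(-27773) = -14400/37900 + 40669/(-27773) = -14400*1/37900 + 40669*(-1/27773) = -144/379 - 40669/27773 = -19412863/10525967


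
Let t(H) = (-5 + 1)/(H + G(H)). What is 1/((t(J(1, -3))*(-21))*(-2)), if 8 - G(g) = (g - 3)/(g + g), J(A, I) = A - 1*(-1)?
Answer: -41/672 ≈ -0.061012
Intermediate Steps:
J(A, I) = 1 + A (J(A, I) = A + 1 = 1 + A)
G(g) = 8 - (-3 + g)/(2*g) (G(g) = 8 - (g - 3)/(g + g) = 8 - (-3 + g)/(2*g))
t(H) = -4/(H + 3*(1 + 5*H)/(2*H)) (t(H) = (-5 + 1)/(H + 3*(1 + 5*H)/(2*H)) = -4/(H + 3*(1 + 5*H)/(2*H)))
1/((t(J(1, -3))*(-21))*(-2)) = 1/((-8*(1 + 1)/(3 + 2*(1 + 1)² + 15*(1 + 1))*(-21))*(-2)) = 1/((-8*2/(3 + 2*2² + 15*2)*(-21))*(-2)) = 1/((-8*2/(3 + 2*4 + 30)*(-21))*(-2)) = 1/((-8*2/(3 + 8 + 30)*(-21))*(-2)) = 1/((-8*2/41*(-21))*(-2)) = 1/((-8*2*1/41*(-21))*(-2)) = 1/(-16/41*(-21)*(-2)) = 1/((336/41)*(-2)) = 1/(-672/41) = -41/672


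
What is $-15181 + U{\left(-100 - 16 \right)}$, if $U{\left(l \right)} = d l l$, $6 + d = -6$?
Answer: $-176653$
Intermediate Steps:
$d = -12$ ($d = -6 - 6 = -12$)
$U{\left(l \right)} = - 12 l^{2}$ ($U{\left(l \right)} = - 12 l l = - 12 l^{2}$)
$-15181 + U{\left(-100 - 16 \right)} = -15181 - 12 \left(-100 - 16\right)^{2} = -15181 - 12 \left(-116\right)^{2} = -15181 - 161472 = -176653$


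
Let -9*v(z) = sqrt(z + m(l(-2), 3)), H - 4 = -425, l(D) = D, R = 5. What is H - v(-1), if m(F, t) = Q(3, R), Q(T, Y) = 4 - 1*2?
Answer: -3788/9 ≈ -420.89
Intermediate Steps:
Q(T, Y) = 2 (Q(T, Y) = 4 - 2 = 2)
m(F, t) = 2
H = -421 (H = 4 - 425 = -421)
v(z) = -sqrt(2 + z)/9 (v(z) = -sqrt(z + 2)/9 = -sqrt(2 + z)/9)
H - v(-1) = -421 - (-1)*sqrt(2 - 1)/9 = -421 - (-1)*sqrt(1)/9 = -421 - (-1)/9 = -421 - 1*(-1/9) = -421 + 1/9 = -3788/9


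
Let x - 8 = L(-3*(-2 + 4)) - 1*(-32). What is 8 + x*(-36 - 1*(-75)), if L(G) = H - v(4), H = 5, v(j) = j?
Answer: 1607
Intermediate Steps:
L(G) = 1 (L(G) = 5 - 1*4 = 5 - 4 = 1)
x = 41 (x = 8 + (1 - 1*(-32)) = 8 + (1 + 32) = 8 + 33 = 41)
8 + x*(-36 - 1*(-75)) = 8 + 41*(-36 - 1*(-75)) = 8 + 41*(-36 + 75) = 8 + 41*39 = 8 + 1599 = 1607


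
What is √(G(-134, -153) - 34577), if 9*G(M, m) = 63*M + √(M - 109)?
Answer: √(-35515 + I*√3) ≈ 0.0046 + 188.45*I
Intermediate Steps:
G(M, m) = 7*M + √(-109 + M)/9 (G(M, m) = (63*M + √(M - 109))/9 = (63*M + √(-109 + M))/9 = (√(-109 + M) + 63*M)/9 = 7*M + √(-109 + M)/9)
√(G(-134, -153) - 34577) = √((7*(-134) + √(-109 - 134)/9) - 34577) = √((-938 + √(-243)/9) - 34577) = √((-938 + (9*I*√3)/9) - 34577) = √((-938 + I*√3) - 34577) = √(-35515 + I*√3)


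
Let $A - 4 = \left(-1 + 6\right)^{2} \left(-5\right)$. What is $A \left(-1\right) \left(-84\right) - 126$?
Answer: $-10290$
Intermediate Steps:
$A = -121$ ($A = 4 + \left(-1 + 6\right)^{2} \left(-5\right) = 4 + 5^{2} \left(-5\right) = 4 + 25 \left(-5\right) = 4 - 125 = -121$)
$A \left(-1\right) \left(-84\right) - 126 = \left(-121\right) \left(-1\right) \left(-84\right) - 126 = 121 \left(-84\right) - 126 = -10164 - 126 = -10290$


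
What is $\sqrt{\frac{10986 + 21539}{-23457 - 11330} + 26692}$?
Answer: $\frac{\sqrt{32299801822173}}{34787} \approx 163.37$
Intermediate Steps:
$\sqrt{\frac{10986 + 21539}{-23457 - 11330} + 26692} = \sqrt{\frac{32525}{-34787} + 26692} = \sqrt{32525 \left(- \frac{1}{34787}\right) + 26692} = \sqrt{- \frac{32525}{34787} + 26692} = \sqrt{\frac{928502079}{34787}} = \frac{\sqrt{32299801822173}}{34787}$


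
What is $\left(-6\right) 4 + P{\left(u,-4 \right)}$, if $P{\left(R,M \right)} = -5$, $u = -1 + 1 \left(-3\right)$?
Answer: $-29$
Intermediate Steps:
$u = -4$ ($u = -1 - 3 = -4$)
$\left(-6\right) 4 + P{\left(u,-4 \right)} = \left(-6\right) 4 - 5 = -24 - 5 = -29$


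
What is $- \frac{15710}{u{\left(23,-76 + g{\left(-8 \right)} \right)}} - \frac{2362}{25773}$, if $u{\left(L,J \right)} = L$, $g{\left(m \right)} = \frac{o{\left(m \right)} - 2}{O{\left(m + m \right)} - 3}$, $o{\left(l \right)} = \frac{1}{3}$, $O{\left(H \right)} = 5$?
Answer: $- \frac{404948156}{592779} \approx -683.13$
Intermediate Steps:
$o{\left(l \right)} = \frac{1}{3}$
$g{\left(m \right)} = - \frac{5}{6}$ ($g{\left(m \right)} = \frac{\frac{1}{3} - 2}{5 - 3} = - \frac{5}{3 \cdot 2} = \left(- \frac{5}{3}\right) \frac{1}{2} = - \frac{5}{6}$)
$- \frac{15710}{u{\left(23,-76 + g{\left(-8 \right)} \right)}} - \frac{2362}{25773} = - \frac{15710}{23} - \frac{2362}{25773} = - \frac{404948156}{592779}$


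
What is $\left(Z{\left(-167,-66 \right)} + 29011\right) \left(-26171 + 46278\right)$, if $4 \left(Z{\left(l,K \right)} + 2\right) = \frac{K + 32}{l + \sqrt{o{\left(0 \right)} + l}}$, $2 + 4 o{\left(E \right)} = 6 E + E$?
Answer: $\frac{32729870099592}{56113} + \frac{341819 i \sqrt{670}}{112226} \approx 5.8328 \cdot 10^{8} + 78.839 i$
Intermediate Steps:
$o{\left(E \right)} = - \frac{1}{2} + \frac{7 E}{4}$ ($o{\left(E \right)} = - \frac{1}{2} + \frac{6 E + E}{4} = - \frac{1}{2} + \frac{7 E}{4}$)
$Z{\left(l,K \right)} = -2 + \frac{32 + K}{4 \left(l + \sqrt{- \frac{1}{2} + l}\right)}$ ($Z{\left(l,K \right)} = -2 + \frac{\left(K + 32\right) \frac{1}{l + \sqrt{\left(- \frac{1}{2} + \frac{7}{4} \cdot 0\right) + l}}}{4} = -2 + \frac{\left(32 + K\right) \frac{1}{l + \sqrt{\left(- \frac{1}{2} + 0\right) + l}}}{4} = -2 + \frac{\left(32 + K\right) \frac{1}{l + \sqrt{- \frac{1}{2} + l}}}{4} = -2 + \frac{\frac{1}{l + \sqrt{- \frac{1}{2} + l}} \left(32 + K\right)}{4} = -2 + \frac{32 + K}{4 \left(l + \sqrt{- \frac{1}{2} + l}\right)}$)
$\left(Z{\left(-167,-66 \right)} + 29011\right) \left(-26171 + 46278\right) = \left(\frac{16 + \frac{1}{2} \left(-66\right) - -668 - 2 \sqrt{-2 + 4 \left(-167\right)}}{2 \left(-167\right) + \sqrt{2} \sqrt{-1 + 2 \left(-167\right)}} + 29011\right) \left(-26171 + 46278\right) = \left(\frac{16 - 33 + 668 - 2 \sqrt{-2 - 668}}{-334 + \sqrt{2} \sqrt{-1 - 334}} + 29011\right) 20107 = \left(\frac{16 - 33 + 668 - 2 \sqrt{-670}}{-334 + \sqrt{2} \sqrt{-335}} + 29011\right) 20107 = \left(\frac{16 - 33 + 668 - 2 i \sqrt{670}}{-334 + \sqrt{2} i \sqrt{335}} + 29011\right) 20107 = \left(\frac{16 - 33 + 668 - 2 i \sqrt{670}}{-334 + i \sqrt{670}} + 29011\right) 20107 = \left(\frac{651 - 2 i \sqrt{670}}{-334 + i \sqrt{670}} + 29011\right) 20107 = \left(29011 + \frac{651 - 2 i \sqrt{670}}{-334 + i \sqrt{670}}\right) 20107 = 583324177 + \frac{20107 \left(651 - 2 i \sqrt{670}\right)}{-334 + i \sqrt{670}}$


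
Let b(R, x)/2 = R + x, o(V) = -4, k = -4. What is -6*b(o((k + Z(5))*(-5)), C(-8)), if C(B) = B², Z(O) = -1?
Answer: -720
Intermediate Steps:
b(R, x) = 2*R + 2*x (b(R, x) = 2*(R + x) = 2*R + 2*x)
-6*b(o((k + Z(5))*(-5)), C(-8)) = -6*(2*(-4) + 2*(-8)²) = -6*(-8 + 2*64) = -6*(-8 + 128) = -6*120 = -720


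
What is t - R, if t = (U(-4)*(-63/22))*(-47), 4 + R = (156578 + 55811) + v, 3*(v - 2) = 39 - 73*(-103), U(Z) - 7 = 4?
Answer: -1280555/6 ≈ -2.1343e+5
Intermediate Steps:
U(Z) = 11 (U(Z) = 7 + 4 = 11)
v = 7564/3 (v = 2 + (39 - 73*(-103))/3 = 2 + (39 + 7519)/3 = 2 + (⅓)*7558 = 2 + 7558/3 = 7564/3 ≈ 2521.3)
R = 644719/3 (R = -4 + ((156578 + 55811) + 7564/3) = -4 + (212389 + 7564/3) = -4 + 644731/3 = 644719/3 ≈ 2.1491e+5)
t = 2961/2 (t = (11*(-63/22))*(-47) = -63/2*(-47) = 2961/2 ≈ 1480.5)
t - R = 2961/2 - 1*644719/3 = 2961/2 - 644719/3 = -1280555/6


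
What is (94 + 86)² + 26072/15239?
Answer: 493769672/15239 ≈ 32402.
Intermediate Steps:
(94 + 86)² + 26072/15239 = 180² + 26072*(1/15239) = 32400 + 26072/15239 = 493769672/15239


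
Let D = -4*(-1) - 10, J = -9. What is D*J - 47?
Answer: 7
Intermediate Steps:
D = -6 (D = 4 - 10 = -6)
D*J - 47 = -6*(-9) - 47 = 54 - 47 = 7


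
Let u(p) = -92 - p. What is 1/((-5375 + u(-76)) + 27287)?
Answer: 1/21896 ≈ 4.5670e-5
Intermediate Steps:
1/((-5375 + u(-76)) + 27287) = 1/((-5375 + (-92 - 1*(-76))) + 27287) = 1/((-5375 + (-92 + 76)) + 27287) = 1/((-5375 - 16) + 27287) = 1/(-5391 + 27287) = 1/21896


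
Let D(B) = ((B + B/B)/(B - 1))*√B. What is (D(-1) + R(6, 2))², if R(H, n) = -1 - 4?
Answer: 25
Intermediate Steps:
R(H, n) = -5
D(B) = √B*(1 + B)/(-1 + B) (D(B) = ((B + 1)/(-1 + B))*√B = ((1 + B)/(-1 + B))*√B = √B*(1 + B)/(-1 + B))
(D(-1) + R(6, 2))² = (√(-1)*(1 - 1)/(-1 - 1) - 5)² = (I*0/(-2) - 5)² = (I*(-½)*0 - 5)² = (0 - 5)² = (-5)² = 25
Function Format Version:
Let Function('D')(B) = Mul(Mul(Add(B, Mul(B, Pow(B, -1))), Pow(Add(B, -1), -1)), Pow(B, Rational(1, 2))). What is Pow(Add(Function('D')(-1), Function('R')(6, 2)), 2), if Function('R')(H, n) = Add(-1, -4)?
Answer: 25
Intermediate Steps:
Function('R')(H, n) = -5
Function('D')(B) = Mul(Pow(B, Rational(1, 2)), Pow(Add(-1, B), -1), Add(1, B)) (Function('D')(B) = Mul(Mul(Add(B, 1), Pow(Add(-1, B), -1)), Pow(B, Rational(1, 2))) = Mul(Mul(Add(1, B), Pow(Add(-1, B), -1)), Pow(B, Rational(1, 2))) = Mul(Mul(Pow(Add(-1, B), -1), Add(1, B)), Pow(B, Rational(1, 2))) = Mul(Pow(B, Rational(1, 2)), Pow(Add(-1, B), -1), Add(1, B)))
Pow(Add(Function('D')(-1), Function('R')(6, 2)), 2) = Pow(Add(Mul(Pow(-1, Rational(1, 2)), Pow(Add(-1, -1), -1), Add(1, -1)), -5), 2) = Pow(Add(Mul(I, Pow(-2, -1), 0), -5), 2) = Pow(Add(Mul(I, Rational(-1, 2), 0), -5), 2) = Pow(Add(0, -5), 2) = Pow(-5, 2) = 25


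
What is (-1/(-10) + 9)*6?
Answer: 273/5 ≈ 54.600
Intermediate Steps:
(-1/(-10) + 9)*6 = (-1*(-⅒) + 9)*6 = (⅒ + 9)*6 = (91/10)*6 = 273/5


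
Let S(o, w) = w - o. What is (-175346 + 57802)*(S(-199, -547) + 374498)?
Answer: -43979087600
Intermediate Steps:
(-175346 + 57802)*(S(-199, -547) + 374498) = (-175346 + 57802)*((-547 - 1*(-199)) + 374498) = -117544*((-547 + 199) + 374498) = -117544*(-348 + 374498) = -117544*374150 = -43979087600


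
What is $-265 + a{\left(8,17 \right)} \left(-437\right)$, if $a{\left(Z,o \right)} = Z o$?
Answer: $-59697$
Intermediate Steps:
$-265 + a{\left(8,17 \right)} \left(-437\right) = -265 + 8 \cdot 17 \left(-437\right) = -265 + 136 \left(-437\right) = -265 - 59432 = -59697$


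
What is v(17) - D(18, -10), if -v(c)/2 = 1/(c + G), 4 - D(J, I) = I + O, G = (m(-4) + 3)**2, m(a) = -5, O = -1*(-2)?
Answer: -254/21 ≈ -12.095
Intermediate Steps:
O = 2
G = 4 (G = (-5 + 3)**2 = (-2)**2 = 4)
D(J, I) = 2 - I (D(J, I) = 4 - (I + 2) = 4 - (2 + I) = 4 + (-2 - I) = 2 - I)
v(c) = -2/(4 + c) (v(c) = -2/(c + 4) = -2/(4 + c))
v(17) - D(18, -10) = -2/(4 + 17) - (2 - 1*(-10)) = -2/21 - (2 + 10) = -2*1/21 - 1*12 = -2/21 - 12 = -254/21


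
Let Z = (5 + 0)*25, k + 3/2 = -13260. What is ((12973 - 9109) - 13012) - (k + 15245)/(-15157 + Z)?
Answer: -275021505/30064 ≈ -9147.9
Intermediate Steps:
k = -26523/2 (k = -3/2 - 13260 = -26523/2 ≈ -13262.)
Z = 125 (Z = 5*25 = 125)
((12973 - 9109) - 13012) - (k + 15245)/(-15157 + Z) = ((12973 - 9109) - 13012) - (-26523/2 + 15245)/(-15157 + 125) = (3864 - 13012) - 3967/(2*(-15032)) = -9148 - 3967*(-1)/(2*15032) = -9148 - 1*(-3967/30064) = -9148 + 3967/30064 = -275021505/30064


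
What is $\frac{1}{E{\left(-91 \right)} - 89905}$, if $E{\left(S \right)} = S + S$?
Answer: $- \frac{1}{90087} \approx -1.11 \cdot 10^{-5}$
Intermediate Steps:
$E{\left(S \right)} = 2 S$
$\frac{1}{E{\left(-91 \right)} - 89905} = \frac{1}{2 \left(-91\right) - 89905} = \frac{1}{-182 - 89905} = \frac{1}{-90087} = - \frac{1}{90087}$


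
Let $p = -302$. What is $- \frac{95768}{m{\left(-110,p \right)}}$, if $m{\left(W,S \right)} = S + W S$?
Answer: $- \frac{47884}{16459} \approx -2.9093$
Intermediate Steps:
$m{\left(W,S \right)} = S + S W$
$- \frac{95768}{m{\left(-110,p \right)}} = - \frac{95768}{\left(-302\right) \left(1 - 110\right)} = - \frac{95768}{\left(-302\right) \left(-109\right)} = - \frac{95768}{32918} = \left(-95768\right) \frac{1}{32918} = - \frac{47884}{16459}$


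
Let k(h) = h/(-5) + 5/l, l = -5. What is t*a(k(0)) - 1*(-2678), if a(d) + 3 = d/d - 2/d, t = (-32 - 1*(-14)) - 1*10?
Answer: 2678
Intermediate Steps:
k(h) = -1 - h/5 (k(h) = h/(-5) + 5/(-5) = h*(-⅕) + 5*(-⅕) = -h/5 - 1 = -1 - h/5)
t = -28 (t = (-32 + 14) - 10 = -18 - 10 = -28)
a(d) = -2 - 2/d (a(d) = -3 + (d/d - 2/d) = -3 + (1 - 2/d) = -2 - 2/d)
t*a(k(0)) - 1*(-2678) = -28*(-2 - 2/(-1 - ⅕*0)) - 1*(-2678) = -28*(-2 - 2/(-1 + 0)) + 2678 = -28*(-2 - 2/(-1)) + 2678 = -28*(-2 - 2*(-1)) + 2678 = -28*(-2 + 2) + 2678 = -28*0 + 2678 = 0 + 2678 = 2678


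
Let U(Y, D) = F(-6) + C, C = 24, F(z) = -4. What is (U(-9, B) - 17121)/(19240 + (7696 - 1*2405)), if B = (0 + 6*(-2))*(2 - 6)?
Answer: -17101/24531 ≈ -0.69712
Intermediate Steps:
B = 48 (B = (0 - 12)*(-4) = -12*(-4) = 48)
U(Y, D) = 20 (U(Y, D) = -4 + 24 = 20)
(U(-9, B) - 17121)/(19240 + (7696 - 1*2405)) = (20 - 17121)/(19240 + (7696 - 1*2405)) = -17101/(19240 + (7696 - 2405)) = -17101/(19240 + 5291) = -17101/24531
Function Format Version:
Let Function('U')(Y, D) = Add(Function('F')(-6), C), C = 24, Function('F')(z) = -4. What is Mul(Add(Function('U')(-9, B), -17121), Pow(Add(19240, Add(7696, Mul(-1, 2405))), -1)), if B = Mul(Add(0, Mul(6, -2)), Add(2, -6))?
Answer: Rational(-17101, 24531) ≈ -0.69712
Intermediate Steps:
B = 48 (B = Mul(Add(0, -12), -4) = Mul(-12, -4) = 48)
Function('U')(Y, D) = 20 (Function('U')(Y, D) = Add(-4, 24) = 20)
Mul(Add(Function('U')(-9, B), -17121), Pow(Add(19240, Add(7696, Mul(-1, 2405))), -1)) = Mul(Add(20, -17121), Pow(Add(19240, Add(7696, Mul(-1, 2405))), -1)) = Mul(-17101, Pow(Add(19240, Add(7696, -2405)), -1)) = Mul(-17101, Pow(Add(19240, 5291), -1)) = Mul(-17101, Pow(24531, -1)) = Mul(-17101, Rational(1, 24531)) = Rational(-17101, 24531)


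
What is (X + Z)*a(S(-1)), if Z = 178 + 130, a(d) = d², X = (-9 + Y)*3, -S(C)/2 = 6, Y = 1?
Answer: 40896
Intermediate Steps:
S(C) = -12 (S(C) = -2*6 = -12)
X = -24 (X = (-9 + 1)*3 = -8*3 = -24)
Z = 308
(X + Z)*a(S(-1)) = (-24 + 308)*(-12)² = 284*144 = 40896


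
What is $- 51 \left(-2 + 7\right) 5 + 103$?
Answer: $-1172$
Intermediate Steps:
$- 51 \left(-2 + 7\right) 5 + 103 = - 51 \cdot 5 \cdot 5 + 103 = \left(-51\right) 25 + 103 = -1275 + 103 = -1172$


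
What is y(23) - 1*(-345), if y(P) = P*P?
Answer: 874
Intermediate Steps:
y(P) = P**2
y(23) - 1*(-345) = 23**2 - 1*(-345) = 529 + 345 = 874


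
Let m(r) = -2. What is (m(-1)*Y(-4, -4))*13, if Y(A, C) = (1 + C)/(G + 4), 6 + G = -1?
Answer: -26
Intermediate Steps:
G = -7 (G = -6 - 1 = -7)
Y(A, C) = -⅓ - C/3 (Y(A, C) = (1 + C)/(-7 + 4) = (1 + C)/(-3) = (1 + C)*(-⅓) = -⅓ - C/3)
(m(-1)*Y(-4, -4))*13 = -2*(-⅓ - ⅓*(-4))*13 = -2*(-⅓ + 4/3)*13 = -2*1*13 = -2*13 = -26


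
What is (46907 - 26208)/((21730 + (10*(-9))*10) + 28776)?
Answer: 20699/49606 ≈ 0.41727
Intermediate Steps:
(46907 - 26208)/((21730 + (10*(-9))*10) + 28776) = 20699/((21730 - 90*10) + 28776) = 20699/((21730 - 900) + 28776) = 20699/(20830 + 28776) = 20699/49606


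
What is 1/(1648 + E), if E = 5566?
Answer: 1/7214 ≈ 0.00013862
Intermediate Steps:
1/(1648 + E) = 1/(1648 + 5566) = 1/7214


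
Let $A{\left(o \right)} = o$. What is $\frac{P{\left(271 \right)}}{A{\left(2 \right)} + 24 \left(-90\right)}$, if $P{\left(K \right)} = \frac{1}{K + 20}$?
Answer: $- \frac{1}{627978} \approx -1.5924 \cdot 10^{-6}$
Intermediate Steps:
$P{\left(K \right)} = \frac{1}{20 + K}$
$\frac{P{\left(271 \right)}}{A{\left(2 \right)} + 24 \left(-90\right)} = \frac{1}{\left(20 + 271\right) \left(2 + 24 \left(-90\right)\right)} = \frac{1}{291 \left(2 - 2160\right)} = \frac{1}{291 \left(-2158\right)} = \frac{1}{291} \left(- \frac{1}{2158}\right) = - \frac{1}{627978}$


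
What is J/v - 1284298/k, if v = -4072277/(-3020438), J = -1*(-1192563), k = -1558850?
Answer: 2807540259035431723/3174034500725 ≈ 8.8453e+5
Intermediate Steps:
J = 1192563
v = 4072277/3020438 (v = -4072277*(-1/3020438) = 4072277/3020438 ≈ 1.3482)
J/v - 1284298/k = 1192563/(4072277/3020438) - 1284298/(-1558850) = 1192563*(3020438/4072277) - 1284298*(-1/1558850) = 3602062602594/4072277 + 642149/779425 = 2807540259035431723/3174034500725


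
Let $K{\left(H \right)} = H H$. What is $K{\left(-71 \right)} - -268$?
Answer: $5309$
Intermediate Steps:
$K{\left(H \right)} = H^{2}$
$K{\left(-71 \right)} - -268 = \left(-71\right)^{2} - -268 = 5041 + 268 = 5309$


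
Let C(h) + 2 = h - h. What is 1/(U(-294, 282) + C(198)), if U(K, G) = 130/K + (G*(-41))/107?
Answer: -15729/1738027 ≈ -0.0090499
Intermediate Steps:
C(h) = -2 (C(h) = -2 + (h - h) = -2 + 0 = -2)
U(K, G) = 130/K - 41*G/107 (U(K, G) = 130/K - 41*G*(1/107) = 130/K - 41*G/107)
1/(U(-294, 282) + C(198)) = 1/((130/(-294) - 41/107*282) - 2) = 1/((130*(-1/294) - 11562/107) - 2) = 1/((-65/147 - 11562/107) - 2) = 1/(-1706569/15729 - 2) = 1/(-1738027/15729) = -15729/1738027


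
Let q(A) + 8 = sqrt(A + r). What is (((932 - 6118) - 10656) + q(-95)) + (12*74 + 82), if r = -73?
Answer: -14880 + 2*I*sqrt(42) ≈ -14880.0 + 12.961*I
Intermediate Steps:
q(A) = -8 + sqrt(-73 + A) (q(A) = -8 + sqrt(A - 73) = -8 + sqrt(-73 + A))
(((932 - 6118) - 10656) + q(-95)) + (12*74 + 82) = (((932 - 6118) - 10656) + (-8 + sqrt(-73 - 95))) + (12*74 + 82) = ((-5186 - 10656) + (-8 + sqrt(-168))) + (888 + 82) = (-15842 + (-8 + 2*I*sqrt(42))) + 970 = (-15850 + 2*I*sqrt(42)) + 970 = -14880 + 2*I*sqrt(42)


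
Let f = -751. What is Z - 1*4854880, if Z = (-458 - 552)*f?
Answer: -4096370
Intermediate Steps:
Z = 758510 (Z = (-458 - 552)*(-751) = -1010*(-751) = 758510)
Z - 1*4854880 = 758510 - 1*4854880 = 758510 - 4854880 = -4096370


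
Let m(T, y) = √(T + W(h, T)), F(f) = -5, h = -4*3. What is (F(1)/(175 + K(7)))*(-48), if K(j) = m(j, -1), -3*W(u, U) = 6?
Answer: 2100/1531 - 12*√5/1531 ≈ 1.3541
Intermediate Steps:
h = -12
W(u, U) = -2 (W(u, U) = -⅓*6 = -2)
m(T, y) = √(-2 + T) (m(T, y) = √(T - 2) = √(-2 + T))
K(j) = √(-2 + j)
(F(1)/(175 + K(7)))*(-48) = -5/(175 + √(-2 + 7))*(-48) = -5/(175 + √5)*(-48) = 240/(175 + √5)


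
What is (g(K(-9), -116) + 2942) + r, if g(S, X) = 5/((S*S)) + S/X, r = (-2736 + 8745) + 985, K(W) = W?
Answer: 93359965/9396 ≈ 9936.1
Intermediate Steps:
r = 6994 (r = 6009 + 985 = 6994)
g(S, X) = 5/S² + S/X (g(S, X) = 5/(S²) + S/X = 5/S² + S/X)
(g(K(-9), -116) + 2942) + r = ((5/(-9)² - 9/(-116)) + 2942) + 6994 = ((5*(1/81) - 9*(-1/116)) + 2942) + 6994 = ((5/81 + 9/116) + 2942) + 6994 = (1309/9396 + 2942) + 6994 = 27644341/9396 + 6994 = 93359965/9396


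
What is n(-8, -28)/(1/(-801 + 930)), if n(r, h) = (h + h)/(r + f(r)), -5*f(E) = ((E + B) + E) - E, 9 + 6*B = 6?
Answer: 3440/3 ≈ 1146.7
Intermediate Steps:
B = -½ (B = -3/2 + (⅙)*6 = -3/2 + 1 = -½ ≈ -0.50000)
f(E) = ⅒ - E/5 (f(E) = -(((E - ½) + E) - E)/5 = -(((-½ + E) + E) - E)/5 = -((-½ + 2*E) - E)/5 = -(-½ + E)/5 = ⅒ - E/5)
n(r, h) = 2*h/(⅒ + 4*r/5) (n(r, h) = (h + h)/(r + (⅒ - r/5)) = (2*h)/(⅒ + 4*r/5) = 2*h/(⅒ + 4*r/5))
n(-8, -28)/(1/(-801 + 930)) = (20*(-28)/(1 + 8*(-8)))/(1/(-801 + 930)) = (20*(-28)/(1 - 64))/(1/129) = (20*(-28)/(-63))/(1/129) = (20*(-28)*(-1/63))*129 = (80/9)*129 = 3440/3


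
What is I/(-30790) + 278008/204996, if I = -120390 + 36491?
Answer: 6439706431/1577956710 ≈ 4.0810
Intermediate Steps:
I = -83899
I/(-30790) + 278008/204996 = -83899/(-30790) + 278008/204996 = -83899*(-1/30790) + 278008*(1/204996) = 83899/30790 + 69502/51249 = 6439706431/1577956710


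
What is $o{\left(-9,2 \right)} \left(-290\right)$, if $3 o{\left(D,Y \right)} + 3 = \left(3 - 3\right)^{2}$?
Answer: $290$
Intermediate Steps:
$o{\left(D,Y \right)} = -1$ ($o{\left(D,Y \right)} = -1 + \frac{\left(3 - 3\right)^{2}}{3} = -1 + \frac{0^{2}}{3} = -1 + \frac{1}{3} \cdot 0 = -1 + 0 = -1$)
$o{\left(-9,2 \right)} \left(-290\right) = \left(-1\right) \left(-290\right) = 290$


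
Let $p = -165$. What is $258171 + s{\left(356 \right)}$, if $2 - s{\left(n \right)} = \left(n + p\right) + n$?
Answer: $257626$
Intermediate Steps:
$s{\left(n \right)} = 167 - 2 n$ ($s{\left(n \right)} = 2 - \left(\left(n - 165\right) + n\right) = 2 - \left(\left(-165 + n\right) + n\right) = 2 - \left(-165 + 2 n\right) = 167 - 2 n$)
$258171 + s{\left(356 \right)} = 258171 + \left(167 - 712\right) = 258171 - 545 = 257626$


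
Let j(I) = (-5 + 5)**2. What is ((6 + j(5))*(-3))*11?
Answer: -198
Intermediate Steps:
j(I) = 0 (j(I) = 0**2 = 0)
((6 + j(5))*(-3))*11 = ((6 + 0)*(-3))*11 = (6*(-3))*11 = -18*11 = -198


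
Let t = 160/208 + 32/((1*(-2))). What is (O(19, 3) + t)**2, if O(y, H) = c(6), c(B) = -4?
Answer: 62500/169 ≈ 369.82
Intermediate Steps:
O(y, H) = -4
t = -198/13 (t = 160*(1/208) + 32/(-2) = 10/13 + 32*(-1/2) = 10/13 - 16 = -198/13 ≈ -15.231)
(O(19, 3) + t)**2 = (-4 - 198/13)**2 = (-250/13)**2 = 62500/169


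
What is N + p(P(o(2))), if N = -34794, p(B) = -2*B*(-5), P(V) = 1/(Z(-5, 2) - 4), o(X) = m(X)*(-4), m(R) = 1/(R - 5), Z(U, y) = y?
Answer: -34799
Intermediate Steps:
m(R) = 1/(-5 + R)
o(X) = -4/(-5 + X)
P(V) = -½ (P(V) = 1/(2 - 4) = 1/(-2) = -½)
p(B) = 10*B
N + p(P(o(2))) = -34794 + 10*(-½) = -34794 - 5 = -34799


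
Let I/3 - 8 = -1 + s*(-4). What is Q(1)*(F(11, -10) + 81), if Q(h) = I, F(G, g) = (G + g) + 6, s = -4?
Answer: 6072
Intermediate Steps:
F(G, g) = 6 + G + g
I = 69 (I = 24 + 3*(-1 - 4*(-4)) = 24 + 3*(-1 + 16) = 24 + 3*15 = 24 + 45 = 69)
Q(h) = 69
Q(1)*(F(11, -10) + 81) = 69*((6 + 11 - 10) + 81) = 69*(7 + 81) = 69*88 = 6072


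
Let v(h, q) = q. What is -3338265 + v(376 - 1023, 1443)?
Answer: -3336822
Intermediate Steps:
-3338265 + v(376 - 1023, 1443) = -3338265 + 1443 = -3336822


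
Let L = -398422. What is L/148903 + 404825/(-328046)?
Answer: -190980400387/48847033538 ≈ -3.9098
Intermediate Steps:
L/148903 + 404825/(-328046) = -398422/148903 + 404825/(-328046) = -398422*1/148903 + 404825*(-1/328046) = -398422/148903 - 404825/328046 = -190980400387/48847033538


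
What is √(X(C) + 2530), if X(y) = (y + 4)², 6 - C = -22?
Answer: √3554 ≈ 59.615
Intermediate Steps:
C = 28 (C = 6 - 1*(-22) = 6 + 22 = 28)
X(y) = (4 + y)²
√(X(C) + 2530) = √((4 + 28)² + 2530) = √(32² + 2530) = √(1024 + 2530) = √3554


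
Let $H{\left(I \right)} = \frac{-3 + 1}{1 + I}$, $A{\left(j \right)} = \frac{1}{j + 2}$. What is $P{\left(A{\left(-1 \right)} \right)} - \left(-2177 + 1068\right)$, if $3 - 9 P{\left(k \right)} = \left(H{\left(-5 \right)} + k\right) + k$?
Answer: $\frac{19963}{18} \approx 1109.1$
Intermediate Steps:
$A{\left(j \right)} = \frac{1}{2 + j}$
$H{\left(I \right)} = - \frac{2}{1 + I}$
$P{\left(k \right)} = \frac{5}{18} - \frac{2 k}{9}$ ($P{\left(k \right)} = \frac{1}{3} - \frac{\left(- \frac{2}{1 - 5} + k\right) + k}{9} = \frac{1}{3} - \frac{\left(- \frac{2}{-4} + k\right) + k}{9} = \frac{1}{3} - \frac{\left(\left(-2\right) \left(- \frac{1}{4}\right) + k\right) + k}{9} = \frac{1}{3} - \frac{\left(\frac{1}{2} + k\right) + k}{9} = \frac{1}{3} - \frac{\frac{1}{2} + 2 k}{9} = \frac{1}{3} - \left(\frac{1}{18} + \frac{2 k}{9}\right) = \frac{5}{18} - \frac{2 k}{9}$)
$P{\left(A{\left(-1 \right)} \right)} - \left(-2177 + 1068\right) = \left(\frac{5}{18} - \frac{2}{9 \left(2 - 1\right)}\right) - \left(-2177 + 1068\right) = \left(\frac{5}{18} - \frac{2}{9 \cdot 1}\right) - -1109 = \left(\frac{5}{18} - \frac{2}{9}\right) + 1109 = \frac{1}{18} + 1109 = \frac{19963}{18}$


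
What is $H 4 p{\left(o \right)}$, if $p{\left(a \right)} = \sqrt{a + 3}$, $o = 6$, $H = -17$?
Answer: $-204$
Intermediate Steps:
$p{\left(a \right)} = \sqrt{3 + a}$
$H 4 p{\left(o \right)} = \left(-17\right) 4 \sqrt{3 + 6} = - 68 \sqrt{9} = \left(-68\right) 3 = -204$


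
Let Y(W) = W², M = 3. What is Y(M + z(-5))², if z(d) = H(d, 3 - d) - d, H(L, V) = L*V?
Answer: 1048576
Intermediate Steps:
z(d) = -d + d*(3 - d) (z(d) = d*(3 - d) - d = -d + d*(3 - d))
Y(M + z(-5))² = ((3 - 5*(2 - 1*(-5)))²)² = ((3 - 5*(2 + 5))²)² = ((3 - 5*7)²)² = ((3 - 35)²)² = ((-32)²)² = 1024² = 1048576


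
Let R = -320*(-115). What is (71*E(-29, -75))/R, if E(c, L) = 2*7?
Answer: 497/18400 ≈ 0.027011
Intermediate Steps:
R = 36800
E(c, L) = 14
(71*E(-29, -75))/R = (71*14)/36800 = 994*(1/36800) = 497/18400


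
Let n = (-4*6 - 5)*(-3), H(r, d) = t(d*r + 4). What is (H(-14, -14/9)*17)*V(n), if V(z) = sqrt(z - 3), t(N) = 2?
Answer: 68*sqrt(21) ≈ 311.62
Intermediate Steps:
H(r, d) = 2
n = 87 (n = (-24 - 5)*(-3) = -29*(-3) = 87)
V(z) = sqrt(-3 + z)
(H(-14, -14/9)*17)*V(n) = (2*17)*sqrt(-3 + 87) = 34*sqrt(84) = 34*(2*sqrt(21)) = 68*sqrt(21)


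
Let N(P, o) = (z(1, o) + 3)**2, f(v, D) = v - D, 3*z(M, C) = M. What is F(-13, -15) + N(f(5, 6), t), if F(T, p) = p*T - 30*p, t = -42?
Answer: 5905/9 ≈ 656.11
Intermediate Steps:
z(M, C) = M/3
N(P, o) = 100/9 (N(P, o) = ((1/3)*1 + 3)**2 = (1/3 + 3)**2 = (10/3)**2 = 100/9)
F(T, p) = -30*p + T*p (F(T, p) = T*p - 30*p = -30*p + T*p)
F(-13, -15) + N(f(5, 6), t) = -15*(-30 - 13) + 100/9 = -15*(-43) + 100/9 = 645 + 100/9 = 5905/9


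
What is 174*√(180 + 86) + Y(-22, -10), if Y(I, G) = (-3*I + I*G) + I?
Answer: 264 + 174*√266 ≈ 3101.9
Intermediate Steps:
Y(I, G) = -2*I + G*I (Y(I, G) = (-3*I + G*I) + I = -2*I + G*I)
174*√(180 + 86) + Y(-22, -10) = 174*√(180 + 86) - 22*(-2 - 10) = 174*√266 - 22*(-12) = 174*√266 + 264 = 264 + 174*√266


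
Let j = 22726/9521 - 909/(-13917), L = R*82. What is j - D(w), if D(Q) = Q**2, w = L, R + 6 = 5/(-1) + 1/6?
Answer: -313689523722782/397511271 ≈ -7.8913e+5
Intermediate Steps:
R = -65/6 (R = -6 + (5/(-1) + 1/6) = -6 + (5*(-1) + 1*(1/6)) = -6 + (-5 + 1/6) = -6 - 29/6 = -65/6 ≈ -10.833)
L = -2665/3 (L = -65/6*82 = -2665/3 ≈ -888.33)
w = -2665/3 ≈ -888.33
j = 108310777/44167919 (j = 22726*(1/9521) - 909*(-1/13917) = 22726/9521 + 303/4639 = 108310777/44167919 ≈ 2.4523)
j - D(w) = 108310777/44167919 - (-2665/3)**2 = 108310777/44167919 - 1*7102225/9 = 108310777/44167919 - 7102225/9 = -313689523722782/397511271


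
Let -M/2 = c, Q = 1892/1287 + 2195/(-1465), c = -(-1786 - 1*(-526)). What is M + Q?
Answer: -86389087/34281 ≈ -2520.0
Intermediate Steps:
c = 1260 (c = -(-1786 + 526) = -1*(-1260) = 1260)
Q = -967/34281 (Q = 1892*(1/1287) + 2195*(-1/1465) = 172/117 - 439/293 = -967/34281 ≈ -0.028208)
M = -2520 (M = -2*1260 = -2520)
M + Q = -2520 - 967/34281 = -86389087/34281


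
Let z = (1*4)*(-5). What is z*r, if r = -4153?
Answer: 83060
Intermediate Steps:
z = -20 (z = 4*(-5) = -20)
z*r = -20*(-4153) = 83060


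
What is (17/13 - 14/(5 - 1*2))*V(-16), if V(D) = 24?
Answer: -1048/13 ≈ -80.615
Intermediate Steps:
(17/13 - 14/(5 - 1*2))*V(-16) = (17/13 - 14/(5 - 1*2))*24 = (17*(1/13) - 14/(5 - 2))*24 = (17/13 - 14/3)*24 = -131/39*24 = -1048/13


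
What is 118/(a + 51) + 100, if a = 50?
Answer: 10218/101 ≈ 101.17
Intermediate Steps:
118/(a + 51) + 100 = 118/(50 + 51) + 100 = 118/101 + 100 = 10218/101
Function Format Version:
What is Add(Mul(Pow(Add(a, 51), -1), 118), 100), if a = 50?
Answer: Rational(10218, 101) ≈ 101.17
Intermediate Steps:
Add(Mul(Pow(Add(a, 51), -1), 118), 100) = Add(Mul(Pow(Add(50, 51), -1), 118), 100) = Add(Mul(Pow(101, -1), 118), 100) = Add(Mul(Rational(1, 101), 118), 100) = Add(Rational(118, 101), 100) = Rational(10218, 101)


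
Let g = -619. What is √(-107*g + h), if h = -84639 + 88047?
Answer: √69641 ≈ 263.90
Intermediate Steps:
h = 3408
√(-107*g + h) = √(-107*(-619) + 3408) = √(66233 + 3408) = √69641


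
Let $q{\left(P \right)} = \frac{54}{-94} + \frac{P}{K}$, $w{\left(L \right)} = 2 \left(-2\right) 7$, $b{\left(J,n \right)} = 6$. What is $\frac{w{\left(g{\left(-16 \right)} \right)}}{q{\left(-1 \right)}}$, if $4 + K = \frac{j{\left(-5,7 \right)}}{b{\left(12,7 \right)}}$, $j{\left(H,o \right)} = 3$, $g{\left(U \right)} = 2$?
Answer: $\frac{9212}{95} \approx 96.968$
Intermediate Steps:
$w{\left(L \right)} = -28$ ($w{\left(L \right)} = \left(-4\right) 7 = -28$)
$K = - \frac{7}{2}$ ($K = -4 + \frac{3}{6} = -4 + 3 \cdot \frac{1}{6} = -4 + \frac{1}{2} = - \frac{7}{2} \approx -3.5$)
$q{\left(P \right)} = - \frac{27}{47} - \frac{2 P}{7}$ ($q{\left(P \right)} = \frac{54}{-94} + \frac{P}{- \frac{7}{2}} = 54 \left(- \frac{1}{94}\right) + P \left(- \frac{2}{7}\right) = - \frac{27}{47} - \frac{2 P}{7}$)
$\frac{w{\left(g{\left(-16 \right)} \right)}}{q{\left(-1 \right)}} = - \frac{28}{- \frac{27}{47} - - \frac{2}{7}} = - \frac{28}{- \frac{27}{47} + \frac{2}{7}} = - \frac{28}{- \frac{95}{329}} = \left(-28\right) \left(- \frac{329}{95}\right) = \frac{9212}{95}$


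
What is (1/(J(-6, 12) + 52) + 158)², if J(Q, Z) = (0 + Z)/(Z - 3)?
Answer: 639230089/25600 ≈ 24970.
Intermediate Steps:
J(Q, Z) = Z/(-3 + Z)
(1/(J(-6, 12) + 52) + 158)² = (1/(12/(-3 + 12) + 52) + 158)² = (1/(12/9 + 52) + 158)² = (1/(12*(⅑) + 52) + 158)² = (1/(4/3 + 52) + 158)² = (1/(160/3) + 158)² = (3/160 + 158)² = (25283/160)² = 639230089/25600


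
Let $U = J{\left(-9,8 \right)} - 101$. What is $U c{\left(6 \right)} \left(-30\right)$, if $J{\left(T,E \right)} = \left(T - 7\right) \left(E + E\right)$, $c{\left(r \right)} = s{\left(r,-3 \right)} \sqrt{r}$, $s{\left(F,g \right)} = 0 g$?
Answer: $0$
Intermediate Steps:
$s{\left(F,g \right)} = 0$
$c{\left(r \right)} = 0$ ($c{\left(r \right)} = 0 \sqrt{r} = 0$)
$J{\left(T,E \right)} = 2 E \left(-7 + T\right)$ ($J{\left(T,E \right)} = \left(-7 + T\right) 2 E = 2 E \left(-7 + T\right)$)
$U = -357$ ($U = 2 \cdot 8 \left(-7 - 9\right) - 101 = 2 \cdot 8 \left(-16\right) - 101 = -256 - 101 = -357$)
$U c{\left(6 \right)} \left(-30\right) = \left(-357\right) 0 \left(-30\right) = 0 \left(-30\right) = 0$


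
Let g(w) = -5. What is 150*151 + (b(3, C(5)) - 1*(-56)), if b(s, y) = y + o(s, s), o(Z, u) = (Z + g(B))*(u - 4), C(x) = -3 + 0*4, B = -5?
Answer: 22705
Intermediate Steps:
C(x) = -3 (C(x) = -3 + 0 = -3)
o(Z, u) = (-5 + Z)*(-4 + u) (o(Z, u) = (Z - 5)*(u - 4) = (-5 + Z)*(-4 + u))
b(s, y) = 20 + y + s² - 9*s (b(s, y) = y + (20 - 5*s - 4*s + s*s) = y + (20 - 5*s - 4*s + s²) = y + (20 + s² - 9*s) = 20 + y + s² - 9*s)
150*151 + (b(3, C(5)) - 1*(-56)) = 150*151 + ((20 - 3 + 3² - 9*3) - 1*(-56)) = 22650 + ((20 - 3 + 9 - 27) + 56) = 22650 + (-1 + 56) = 22650 + 55 = 22705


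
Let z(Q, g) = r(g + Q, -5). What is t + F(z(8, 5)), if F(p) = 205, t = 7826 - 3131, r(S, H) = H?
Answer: 4900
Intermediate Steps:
z(Q, g) = -5
t = 4695
t + F(z(8, 5)) = 4695 + 205 = 4900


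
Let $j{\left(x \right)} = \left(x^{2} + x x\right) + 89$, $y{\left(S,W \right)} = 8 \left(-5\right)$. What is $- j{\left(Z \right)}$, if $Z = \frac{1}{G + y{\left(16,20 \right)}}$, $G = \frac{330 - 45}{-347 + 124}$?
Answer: $- \frac{7541249683}{84732025} \approx -89.001$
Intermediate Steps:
$y{\left(S,W \right)} = -40$
$G = - \frac{285}{223}$ ($G = \frac{285}{-223} = 285 \left(- \frac{1}{223}\right) = - \frac{285}{223} \approx -1.278$)
$Z = - \frac{223}{9205}$ ($Z = \frac{1}{- \frac{285}{223} - 40} = \frac{1}{- \frac{9205}{223}} = - \frac{223}{9205} \approx -0.024226$)
$j{\left(x \right)} = 89 + 2 x^{2}$ ($j{\left(x \right)} = \left(x^{2} + x^{2}\right) + 89 = 2 x^{2} + 89 = 89 + 2 x^{2}$)
$- j{\left(Z \right)} = - (89 + 2 \left(- \frac{223}{9205}\right)^{2}) = - (89 + 2 \cdot \frac{49729}{84732025}) = - (89 + \frac{99458}{84732025}) = \left(-1\right) \frac{7541249683}{84732025} = - \frac{7541249683}{84732025}$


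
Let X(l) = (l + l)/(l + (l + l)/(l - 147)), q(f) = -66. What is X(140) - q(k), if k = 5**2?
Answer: 344/5 ≈ 68.800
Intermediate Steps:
k = 25
X(l) = 2*l/(l + 2*l/(-147 + l)) (X(l) = (2*l)/(l + (2*l)/(-147 + l)) = (2*l)/(l + 2*l/(-147 + l)) = 2*l/(l + 2*l/(-147 + l)))
X(140) - q(k) = 2*(-147 + 140)/(-145 + 140) - 1*(-66) = 2*(-7)/(-5) + 66 = 2*(-1/5)*(-7) + 66 = 14/5 + 66 = 344/5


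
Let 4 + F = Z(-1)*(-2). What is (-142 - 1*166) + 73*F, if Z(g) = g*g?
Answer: -746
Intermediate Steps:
Z(g) = g**2
F = -6 (F = -4 + (-1)**2*(-2) = -4 + 1*(-2) = -4 - 2 = -6)
(-142 - 1*166) + 73*F = (-142 - 1*166) + 73*(-6) = (-142 - 166) - 438 = -308 - 438 = -746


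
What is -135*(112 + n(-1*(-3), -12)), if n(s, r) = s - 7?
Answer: -14580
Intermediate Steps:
n(s, r) = -7 + s
-135*(112 + n(-1*(-3), -12)) = -135*(112 + (-7 - 1*(-3))) = -135*(112 + (-7 + 3)) = -135*(112 - 4) = -135*108 = -14580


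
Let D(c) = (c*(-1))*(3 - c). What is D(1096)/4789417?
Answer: 1197928/4789417 ≈ 0.25012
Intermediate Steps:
D(c) = -c*(3 - c) (D(c) = (-c)*(3 - c) = -c*(3 - c))
D(1096)/4789417 = (1096*(-3 + 1096))/4789417 = (1096*1093)*(1/4789417) = 1197928*(1/4789417) = 1197928/4789417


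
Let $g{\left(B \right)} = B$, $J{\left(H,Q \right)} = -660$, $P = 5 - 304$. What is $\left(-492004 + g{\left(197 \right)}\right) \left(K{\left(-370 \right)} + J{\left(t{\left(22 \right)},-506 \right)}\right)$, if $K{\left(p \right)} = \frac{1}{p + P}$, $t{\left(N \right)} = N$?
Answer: $\frac{217152954587}{669} \approx 3.2459 \cdot 10^{8}$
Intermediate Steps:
$P = -299$
$K{\left(p \right)} = \frac{1}{-299 + p}$ ($K{\left(p \right)} = \frac{1}{p - 299} = \frac{1}{-299 + p}$)
$\left(-492004 + g{\left(197 \right)}\right) \left(K{\left(-370 \right)} + J{\left(t{\left(22 \right)},-506 \right)}\right) = \left(-492004 + 197\right) \left(\frac{1}{-299 - 370} - 660\right) = - 491807 \left(\frac{1}{-669} - 660\right) = - 491807 \left(- \frac{1}{669} - 660\right) = \left(-491807\right) \left(- \frac{441541}{669}\right) = \frac{217152954587}{669}$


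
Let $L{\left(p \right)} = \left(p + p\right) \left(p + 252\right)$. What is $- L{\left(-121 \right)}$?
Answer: $31702$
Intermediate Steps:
$L{\left(p \right)} = 2 p \left(252 + p\right)$
$- L{\left(-121 \right)} = - 2 \left(-121\right) \left(252 - 121\right) = - 2 \left(-121\right) 131 = \left(-1\right) \left(-31702\right) = 31702$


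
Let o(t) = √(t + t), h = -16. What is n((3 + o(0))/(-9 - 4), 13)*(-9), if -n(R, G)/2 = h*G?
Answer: -3744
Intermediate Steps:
o(t) = √2*√t (o(t) = √(2*t) = √2*√t)
n(R, G) = 32*G (n(R, G) = -(-32)*G = 32*G)
n((3 + o(0))/(-9 - 4), 13)*(-9) = (32*13)*(-9) = 416*(-9) = -3744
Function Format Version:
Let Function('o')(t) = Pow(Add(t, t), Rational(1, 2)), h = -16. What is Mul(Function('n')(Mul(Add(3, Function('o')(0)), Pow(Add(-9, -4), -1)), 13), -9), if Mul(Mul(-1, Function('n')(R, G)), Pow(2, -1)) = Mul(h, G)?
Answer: -3744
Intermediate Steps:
Function('o')(t) = Mul(Pow(2, Rational(1, 2)), Pow(t, Rational(1, 2))) (Function('o')(t) = Pow(Mul(2, t), Rational(1, 2)) = Mul(Pow(2, Rational(1, 2)), Pow(t, Rational(1, 2))))
Function('n')(R, G) = Mul(32, G) (Function('n')(R, G) = Mul(-2, Mul(-16, G)) = Mul(32, G))
Mul(Function('n')(Mul(Add(3, Function('o')(0)), Pow(Add(-9, -4), -1)), 13), -9) = Mul(Mul(32, 13), -9) = Mul(416, -9) = -3744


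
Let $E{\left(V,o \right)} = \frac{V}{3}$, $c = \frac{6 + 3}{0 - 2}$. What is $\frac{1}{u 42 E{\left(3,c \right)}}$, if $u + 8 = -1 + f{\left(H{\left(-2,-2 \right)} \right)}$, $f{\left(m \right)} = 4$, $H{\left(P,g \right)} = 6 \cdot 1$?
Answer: $- \frac{1}{210} \approx -0.0047619$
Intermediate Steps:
$H{\left(P,g \right)} = 6$
$u = -5$ ($u = -8 + \left(-1 + 4\right) = -8 + 3 = -5$)
$c = - \frac{9}{2}$ ($c = \frac{9}{-2} = 9 \left(- \frac{1}{2}\right) = - \frac{9}{2} \approx -4.5$)
$E{\left(V,o \right)} = \frac{V}{3}$ ($E{\left(V,o \right)} = V \frac{1}{3} = \frac{V}{3}$)
$\frac{1}{u 42 E{\left(3,c \right)}} = \frac{1}{\left(-5\right) 42 \cdot \frac{1}{3} \cdot 3} = \frac{1}{\left(-210\right) 1} = \frac{1}{-210} = - \frac{1}{210}$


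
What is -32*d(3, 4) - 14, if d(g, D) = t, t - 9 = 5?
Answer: -462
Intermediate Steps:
t = 14 (t = 9 + 5 = 14)
d(g, D) = 14
-32*d(3, 4) - 14 = -32*14 - 14 = -448 - 14 = -462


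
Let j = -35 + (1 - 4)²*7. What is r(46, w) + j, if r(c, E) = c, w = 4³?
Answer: 74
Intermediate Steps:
w = 64
j = 28 (j = -35 + (-3)²*7 = -35 + 9*7 = -35 + 63 = 28)
r(46, w) + j = 46 + 28 = 74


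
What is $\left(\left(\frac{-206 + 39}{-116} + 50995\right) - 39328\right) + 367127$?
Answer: $\frac{43940271}{116} \approx 3.788 \cdot 10^{5}$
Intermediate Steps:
$\left(\left(\frac{-206 + 39}{-116} + 50995\right) - 39328\right) + 367127 = \left(\left(\left(- \frac{1}{116}\right) \left(-167\right) + 50995\right) - 39328\right) + 367127 = \left(\left(\frac{167}{116} + 50995\right) - 39328\right) + 367127 = \left(\frac{5915587}{116} - 39328\right) + 367127 = \frac{1353539}{116} + 367127 = \frac{43940271}{116}$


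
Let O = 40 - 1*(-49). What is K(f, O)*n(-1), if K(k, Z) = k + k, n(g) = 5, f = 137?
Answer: 1370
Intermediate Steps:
O = 89 (O = 40 + 49 = 89)
K(k, Z) = 2*k
K(f, O)*n(-1) = (2*137)*5 = 274*5 = 1370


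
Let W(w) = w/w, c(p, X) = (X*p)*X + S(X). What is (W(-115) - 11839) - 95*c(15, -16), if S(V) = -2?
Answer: -376448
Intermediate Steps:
c(p, X) = -2 + p*X² (c(p, X) = (X*p)*X - 2 = p*X² - 2 = -2 + p*X²)
W(w) = 1
(W(-115) - 11839) - 95*c(15, -16) = (1 - 11839) - 95*(-2 + 15*(-16)²) = -11838 - 95*(-2 + 15*256) = -11838 - 95*(-2 + 3840) = -11838 - 95*3838 = -11838 - 364610 = -376448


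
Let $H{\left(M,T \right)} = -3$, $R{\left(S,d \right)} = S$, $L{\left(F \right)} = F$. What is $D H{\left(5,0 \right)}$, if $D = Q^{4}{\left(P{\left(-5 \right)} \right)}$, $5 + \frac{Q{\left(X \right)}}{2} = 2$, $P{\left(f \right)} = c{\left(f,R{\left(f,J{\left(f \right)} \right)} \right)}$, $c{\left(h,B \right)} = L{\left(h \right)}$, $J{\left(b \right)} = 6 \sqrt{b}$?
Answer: $-3888$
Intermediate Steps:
$c{\left(h,B \right)} = h$
$P{\left(f \right)} = f$
$Q{\left(X \right)} = -6$ ($Q{\left(X \right)} = -10 + 2 \cdot 2 = -10 + 4 = -6$)
$D = 1296$ ($D = \left(-6\right)^{4} = 1296$)
$D H{\left(5,0 \right)} = 1296 \left(-3\right) = -3888$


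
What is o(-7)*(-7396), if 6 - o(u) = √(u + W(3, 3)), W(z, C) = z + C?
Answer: -44376 + 7396*I ≈ -44376.0 + 7396.0*I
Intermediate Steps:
W(z, C) = C + z
o(u) = 6 - √(6 + u) (o(u) = 6 - √(u + (3 + 3)) = 6 - √(u + 6) = 6 - √(6 + u))
o(-7)*(-7396) = (6 - √(6 - 7))*(-7396) = (6 - √(-1))*(-7396) = (6 - I)*(-7396) = -44376 + 7396*I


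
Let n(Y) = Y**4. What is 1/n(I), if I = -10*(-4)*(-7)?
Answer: 1/6146560000 ≈ 1.6269e-10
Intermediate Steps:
I = -280 (I = 40*(-7) = -280)
1/n(I) = 1/((-280)**4) = 1/6146560000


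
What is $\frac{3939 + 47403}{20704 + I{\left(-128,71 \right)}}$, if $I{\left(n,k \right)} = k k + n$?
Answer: $\frac{17114}{8539} \approx 2.0042$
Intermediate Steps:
$I{\left(n,k \right)} = n + k^{2}$ ($I{\left(n,k \right)} = k^{2} + n = n + k^{2}$)
$\frac{3939 + 47403}{20704 + I{\left(-128,71 \right)}} = \frac{3939 + 47403}{20704 - \left(128 - 71^{2}\right)} = \frac{51342}{20704 + \left(-128 + 5041\right)} = \frac{51342}{20704 + 4913} = \frac{51342}{25617} = 51342 \cdot \frac{1}{25617} = \frac{17114}{8539}$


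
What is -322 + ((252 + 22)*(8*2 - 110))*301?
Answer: -7752878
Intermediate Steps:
-322 + ((252 + 22)*(8*2 - 110))*301 = -322 + (274*(16 - 110))*301 = -322 + (274*(-94))*301 = -322 - 25756*301 = -322 - 7752556 = -7752878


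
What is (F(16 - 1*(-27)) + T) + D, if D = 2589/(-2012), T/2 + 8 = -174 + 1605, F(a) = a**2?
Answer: 9443751/2012 ≈ 4693.7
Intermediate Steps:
T = 2846 (T = -16 + 2*(-174 + 1605) = -16 + 2*1431 = -16 + 2862 = 2846)
D = -2589/2012 (D = 2589*(-1/2012) = -2589/2012 ≈ -1.2868)
(F(16 - 1*(-27)) + T) + D = ((16 - 1*(-27))**2 + 2846) - 2589/2012 = ((16 + 27)**2 + 2846) - 2589/2012 = (43**2 + 2846) - 2589/2012 = (1849 + 2846) - 2589/2012 = 4695 - 2589/2012 = 9443751/2012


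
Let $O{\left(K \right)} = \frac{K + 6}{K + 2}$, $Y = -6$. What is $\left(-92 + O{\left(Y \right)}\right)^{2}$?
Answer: $8464$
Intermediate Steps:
$O{\left(K \right)} = \frac{6 + K}{2 + K}$
$\left(-92 + O{\left(Y \right)}\right)^{2} = \left(-92 + \frac{6 - 6}{2 - 6}\right)^{2} = \left(-92 + \frac{1}{-4} \cdot 0\right)^{2} = \left(-92 - 0\right)^{2} = \left(-92 + 0\right)^{2} = \left(-92\right)^{2} = 8464$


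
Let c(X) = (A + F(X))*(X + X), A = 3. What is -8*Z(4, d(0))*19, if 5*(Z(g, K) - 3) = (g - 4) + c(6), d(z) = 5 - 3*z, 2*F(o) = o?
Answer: -13224/5 ≈ -2644.8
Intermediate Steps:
F(o) = o/2
c(X) = 2*X*(3 + X/2) (c(X) = (3 + X/2)*(X + X) = (3 + X/2)*(2*X) = 2*X*(3 + X/2))
Z(g, K) = 83/5 + g/5 (Z(g, K) = 3 + ((g - 4) + 6*(6 + 6))/5 = 3 + ((-4 + g) + 6*12)/5 = 3 + ((-4 + g) + 72)/5 = 3 + (68 + g)/5 = 3 + (68/5 + g/5) = 83/5 + g/5)
-8*Z(4, d(0))*19 = -8*(83/5 + (⅕)*4)*19 = -8*(83/5 + ⅘)*19 = -696*19/5 = -8*1653/5 = -13224/5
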